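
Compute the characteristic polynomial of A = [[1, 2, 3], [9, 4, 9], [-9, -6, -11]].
χ_A(x) = (x + 2)^3

xI - A = [[x - 1, -2, -3], [-9, x - 4, -9], [9, 6, x + 11]].

Expanding det(xI - A) along the first row:
det(xI - A) = + (x - 1)·det([[x - 4, -9], [6, x + 11]]) - (-2)·det([[-9, -9], [9, x + 11]]) + (-3)·det([[-9, x - 4], [9, 6]]).

Evaluating gives χ_A(x) = x^3 + 6x^2 + 12x + 8 = (x + 2)^3.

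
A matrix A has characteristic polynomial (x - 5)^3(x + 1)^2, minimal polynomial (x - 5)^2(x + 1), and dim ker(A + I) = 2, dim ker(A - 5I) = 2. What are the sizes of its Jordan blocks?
Jordan blocks: (-1, 1), (-1, 1), (5, 2), (5, 1)

λ = -1: algebraic multiplicity 2 (exponent in χ_A), largest block size 1 (exponent in m_A), 2 blocks (geometric multiplicity). These force block sizes [1, 1].
λ = 5: algebraic multiplicity 3 (exponent in χ_A), largest block size 2 (exponent in m_A), 2 blocks (geometric multiplicity). These force block sizes [2, 1].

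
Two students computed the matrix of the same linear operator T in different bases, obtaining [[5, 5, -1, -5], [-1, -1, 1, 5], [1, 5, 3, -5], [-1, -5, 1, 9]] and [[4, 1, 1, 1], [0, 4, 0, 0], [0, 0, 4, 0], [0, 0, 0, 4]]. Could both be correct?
Two matrices over a field are similar if and only if they have the same invariant factors.

Both A and B have characteristic polynomial (x - 4)^4 and minimal polynomial (x - 4)^2. Computing further, both have invariant factors x - 4, x - 4, (x - 4)^2. Hence A and B are similar.

Yes.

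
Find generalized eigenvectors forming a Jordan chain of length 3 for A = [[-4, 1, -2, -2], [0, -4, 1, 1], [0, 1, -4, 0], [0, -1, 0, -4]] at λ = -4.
We seek v_1 ∈ ker((A + 4I)^3) \ ker((A + 4I)^2), then set v_{i+1} = (A + 4I) v_i.

One such chain is v_1 = [[-1, 0, 3, -2]]^T, v_2 = [[-2, 1, 0, 0]]^T, v_3 = [[1, 0, 1, -1]]^T. Check: (A + 4I) v_3 = [[0, 0, 0, 0]]^T = 0.

v_1 = [[-1, 0, 3, -2]]^T, v_2 = [[-2, 1, 0, 0]]^T, v_3 = [[1, 0, 1, -1]]^T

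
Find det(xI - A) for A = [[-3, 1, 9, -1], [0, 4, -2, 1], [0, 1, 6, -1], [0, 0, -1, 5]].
xI - A = [[x + 3, -1, -9, 1], [0, x - 4, 2, -1], [0, -1, x - 6, 1], [0, 0, 1, x - 5]].

Expanding det(xI - A) along the first row:
det(xI - A) = + (x + 3)·det([[x - 4, 2, -1], [-1, x - 6, 1], [0, 1, x - 5]]) - (-1)·det([[0, 2, -1], [0, x - 6, 1], [0, 1, x - 5]]) + (-9)·det([[0, x - 4, -1], [0, -1, 1], [0, 0, x - 5]]) - (1)·det([[0, x - 4, 2], [0, -1, x - 6], [0, 0, 1]]).

Evaluating gives χ_A(x) = x^4 - 12x^3 + 30x^2 + 100x - 375 = (x - 5)^3(x + 3).

χ_A(x) = (x - 5)^3(x + 3)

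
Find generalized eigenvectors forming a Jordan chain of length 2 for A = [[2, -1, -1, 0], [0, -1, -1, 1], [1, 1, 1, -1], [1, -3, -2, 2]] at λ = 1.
We seek v_1 ∈ ker((A - I)^2) \ ker(A - I), then set v_{i+1} = (A - I) v_i.

One such chain is v_1 = [[1, 1, 0, 1]]^T, v_2 = [[0, -1, 1, -1]]^T. Check: (A - I) v_2 = [[0, 0, 0, 0]]^T = 0.

v_1 = [[1, 1, 0, 1]]^T, v_2 = [[0, -1, 1, -1]]^T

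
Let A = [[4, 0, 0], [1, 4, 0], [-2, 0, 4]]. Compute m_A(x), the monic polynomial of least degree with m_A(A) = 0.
The characteristic polynomial factors as (x - 4)^3. The minimal polynomial is ∏(x - λ)^{k_λ} where k_λ is the size of the largest Jordan block at λ.

For λ = 4: rank(A - 4I) = 1, and the largest Jordan block has size 2 (the smallest k with rank((A - 4I)^k) = rank((A - 4I)^(k+1))).

So m_A(x) = (x - 4)^2.

m_A(x) = (x - 4)^2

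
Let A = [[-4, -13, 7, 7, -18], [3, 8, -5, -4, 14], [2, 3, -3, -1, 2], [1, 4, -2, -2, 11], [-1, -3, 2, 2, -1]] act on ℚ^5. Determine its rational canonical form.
R = [[0, 0, 0, 0, 8], [1, 0, 0, 0, 12], [0, 1, 0, 0, 8], [0, 0, 1, 0, 0], [0, 0, 0, 1, -2]]

The invariant factors of A (the non-unit diagonal entries of the Smith normal form of xI - A over ℚ[x]) are (x - 2)(x^2 + 2x + 2)^2, each dividing the next. The characteristic polynomial is their product, (x - 2)(x^2 + 2x + 2)^2.

The rational canonical form is the block-diagonal matrix of companion matrices C(f_i):
R = [[0, 0, 0, 0, 8], [1, 0, 0, 0, 12], [0, 1, 0, 0, 8], [0, 0, 1, 0, 0], [0, 0, 0, 1, -2]].

Note the characteristic polynomial does not split into linear factors over ℚ, so A has no Jordan form over ℚ; the rational canonical form exists over any field.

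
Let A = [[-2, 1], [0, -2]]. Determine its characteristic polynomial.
xI - A = [[x + 2, -1], [0, x + 2]].

Expanding det(xI - A) along the first row:
det(xI - A) = + (x + 2)·det([[x + 2]]) - (-1)·det([[0]]).

Evaluating gives χ_A(x) = x^2 + 4x + 4 = (x + 2)^2.

χ_A(x) = (x + 2)^2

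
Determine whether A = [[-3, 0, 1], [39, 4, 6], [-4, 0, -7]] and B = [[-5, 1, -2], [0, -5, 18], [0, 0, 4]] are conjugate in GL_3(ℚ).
Two matrices over a field are similar if and only if they have the same invariant factors.

Both A and B have characteristic polynomial (x - 4)(x + 5)^2 and minimal polynomial (x - 4)(x + 5)^2. Computing further, both have invariant factors (x - 4)(x + 5)^2. Hence A and B are similar.

Yes.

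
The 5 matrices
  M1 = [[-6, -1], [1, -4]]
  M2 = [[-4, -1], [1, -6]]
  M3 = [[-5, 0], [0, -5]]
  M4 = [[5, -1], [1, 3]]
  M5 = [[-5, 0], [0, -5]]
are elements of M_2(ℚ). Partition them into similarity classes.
3 classes: {M1, M2}, {M3, M5}, {M4}

Characteristic polynomials: χ_{M1} = (x + 5)^2, χ_{M2} = (x + 5)^2, χ_{M3} = (x + 5)^2, χ_{M4} = (x - 4)^2, χ_{M5} = (x + 5)^2.

{M1, M2}: invariant factors (x + 5)^2.

{M3, M5}: invariant factors x + 5, x + 5.

{M4}: invariant factors (x - 4)^2.

Matrices are similar if and only if their invariant-factor lists agree; the partition into similarity classes is {M1, M2}, {M3, M5}, {M4}.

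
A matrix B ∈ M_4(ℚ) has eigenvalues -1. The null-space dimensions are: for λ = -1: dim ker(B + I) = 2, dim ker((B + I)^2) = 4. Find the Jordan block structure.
λ = -1: successive nullity increments [2, 2] count blocks of size ≥ k; block sizes are [2, 2].

Jordan blocks: (-1, 2), (-1, 2)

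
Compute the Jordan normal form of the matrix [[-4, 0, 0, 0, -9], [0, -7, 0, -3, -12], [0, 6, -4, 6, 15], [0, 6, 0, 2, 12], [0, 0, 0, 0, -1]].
J = [[-4, 0, 0, 0, 0], [0, -4, 0, 0, 0], [0, 0, -4, 0, 0], [0, 0, 0, -1, 0], [0, 0, 0, 0, -1]]

The characteristic polynomial is det(xI - A) = (x + 1)^2(x + 4)^3, so the eigenvalues are -4 (algebraic multiplicity 3), -1 (algebraic multiplicity 2).

For λ = -4: rank(A + 4I) = 2. The eigenspace has dimension 5 - 2 = 3, so there are 3 Jordan blocks; the rank sequence gives block sizes [1, 1, 1].

For λ = -1: rank(A + I) = 3. The eigenspace has dimension 5 - 3 = 2, so there are 2 Jordan blocks; the rank sequence gives block sizes [1, 1].

Assembling the blocks gives the Jordan form J above.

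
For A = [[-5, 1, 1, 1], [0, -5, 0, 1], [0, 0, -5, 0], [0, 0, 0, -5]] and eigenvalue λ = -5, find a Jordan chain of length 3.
We seek v_1 ∈ ker((A + 5I)^3) \ ker((A + 5I)^2), then set v_{i+1} = (A + 5I) v_i.

One such chain is v_1 = [[0, 0, 0, 1]]^T, v_2 = [[1, 1, 0, 0]]^T, v_3 = [[1, 0, 0, 0]]^T. Check: (A + 5I) v_3 = [[0, 0, 0, 0]]^T = 0.

v_1 = [[0, 0, 0, 1]]^T, v_2 = [[1, 1, 0, 0]]^T, v_3 = [[1, 0, 0, 0]]^T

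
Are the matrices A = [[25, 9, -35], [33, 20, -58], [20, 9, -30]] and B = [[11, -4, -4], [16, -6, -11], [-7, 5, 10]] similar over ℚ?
Two matrices over a field are similar if and only if they have the same invariant factors.

Both A and B have characteristic polynomial (x - 5)^3 and minimal polynomial (x - 5)^3. Computing further, both have invariant factors (x - 5)^3. Hence A and B are similar.

Yes.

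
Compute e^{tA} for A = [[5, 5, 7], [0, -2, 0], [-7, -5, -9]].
e^{tA} = [[(7*t + 1)*e^{-2*t}, 5*t*e^{-2*t}, 7*t*e^{-2*t}], [0, e^{-2*t}, 0], [-7*t*e^{-2*t}, -5*t*e^{-2*t}, (1 - 7*t)*e^{-2*t}]]

A has Jordan form J = [[-2, 1, 0], [0, -2, 0], [0, 0, -2]] with A = PJP^{-1}, so e^{tA} = P e^{tJ} P^{-1}.

For a Jordan block J_k(λ), e^{tJ_k(λ)} = e^{λt} · (I + tN + t^2 N^2/2! + ... + t^{k-1} N^{k-1}/(k-1)!) where N is the nilpotent superdiagonal part.

Assembling the blocks and conjugating back gives the entries of e^{tA} as shown above.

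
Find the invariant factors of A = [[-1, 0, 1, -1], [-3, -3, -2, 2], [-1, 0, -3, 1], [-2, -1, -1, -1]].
The Jordan structure of A has elementary divisors (x + 2)^3, (x + 2). Arranging the block sizes at each eigenvalue in decreasing order and taking row products gives the invariant factors.

Invariant factors (smallest first, each dividing the next): x + 2, (x + 2)^3.

Check: the last factor (x + 2)^3 is the minimal polynomial, and the product (x + 2)^4 is the characteristic polynomial.

x + 2, (x + 2)^3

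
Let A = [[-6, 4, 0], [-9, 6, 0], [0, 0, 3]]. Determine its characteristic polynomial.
xI - A = [[x + 6, -4, 0], [9, x - 6, 0], [0, 0, x - 3]].

Expanding det(xI - A) along the first row:
det(xI - A) = + (x + 6)·det([[x - 6, 0], [0, x - 3]]) - (-4)·det([[9, 0], [0, x - 3]]) + (0)·det([[9, x - 6], [0, 0]]).

Evaluating gives χ_A(x) = x^3 - 3x^2 = x^2(x - 3).

χ_A(x) = x^2(x - 3)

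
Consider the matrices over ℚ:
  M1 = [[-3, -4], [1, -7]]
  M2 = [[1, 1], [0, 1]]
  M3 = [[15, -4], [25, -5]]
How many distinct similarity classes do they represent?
Characteristic polynomials: χ_{M1} = (x + 5)^2, χ_{M2} = (x - 1)^2, χ_{M3} = (x - 5)^2.

{M1}: invariant factors (x + 5)^2.

{M2}: invariant factors (x - 1)^2.

{M3}: invariant factors (x - 5)^2.

Matrices are similar if and only if their invariant-factor lists agree; the partition into similarity classes is {M1}, {M2}, {M3}.

3 classes: {M1}, {M2}, {M3}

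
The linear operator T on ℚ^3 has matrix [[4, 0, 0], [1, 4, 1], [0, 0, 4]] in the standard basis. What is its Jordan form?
The characteristic polynomial is det(xI - A) = (x - 4)^3, so the eigenvalues are 4 (algebraic multiplicity 3).

For λ = 4: rank(A - 4I) = 1, rank((A - 4I)^2) = 0. The eigenspace has dimension 3 - 1 = 2, so there are 2 Jordan blocks; the rank sequence gives block sizes [2, 1].

Assembling the blocks gives the Jordan form J above.

J = [[4, 1, 0], [0, 4, 0], [0, 0, 4]]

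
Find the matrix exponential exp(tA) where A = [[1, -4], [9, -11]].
e^{tA} = [[(6*t + 1)*e^{-5*t}, -4*t*e^{-5*t}], [9*t*e^{-5*t}, (1 - 6*t)*e^{-5*t}]]

A has Jordan form J = [[-5, 1], [0, -5]] with A = PJP^{-1}, so e^{tA} = P e^{tJ} P^{-1}.

For a Jordan block J_k(λ), e^{tJ_k(λ)} = e^{λt} · (I + tN + t^2 N^2/2! + ... + t^{k-1} N^{k-1}/(k-1)!) where N is the nilpotent superdiagonal part.

Assembling the blocks and conjugating back gives the entries of e^{tA} as shown above.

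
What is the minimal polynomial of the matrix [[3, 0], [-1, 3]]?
The characteristic polynomial factors as (x - 3)^2. The minimal polynomial is ∏(x - λ)^{k_λ} where k_λ is the size of the largest Jordan block at λ.

For λ = 3: rank(A - 3I) = 1, and the largest Jordan block has size 2 (the smallest k with rank((A - 3I)^k) = rank((A - 3I)^(k+1))).

So m_A(x) = (x - 3)^2.

m_A(x) = (x - 3)^2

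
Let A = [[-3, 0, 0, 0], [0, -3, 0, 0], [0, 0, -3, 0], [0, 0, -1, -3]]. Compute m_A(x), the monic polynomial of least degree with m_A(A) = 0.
The characteristic polynomial factors as (x + 3)^4. The minimal polynomial is ∏(x - λ)^{k_λ} where k_λ is the size of the largest Jordan block at λ.

For λ = -3: rank(A + 3I) = 1, and the largest Jordan block has size 2 (the smallest k with rank((A + 3I)^k) = rank((A + 3I)^(k+1))).

So m_A(x) = (x + 3)^2.

m_A(x) = (x + 3)^2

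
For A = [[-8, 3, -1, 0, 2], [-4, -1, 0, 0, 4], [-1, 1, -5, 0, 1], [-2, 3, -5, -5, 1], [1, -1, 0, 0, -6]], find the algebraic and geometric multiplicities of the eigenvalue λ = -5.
The characteristic polynomial is (x + 5)^5, so the factor x + 5 appears with exponent 5: the algebraic multiplicity is 5.

rank(A + 5I) = 3, so the eigenspace has dimension 5 - 3 = 2: the geometric multiplicity is 2.

Since 2 < 5, A is not diagonalizable.

algebraic multiplicity 5, geometric multiplicity 2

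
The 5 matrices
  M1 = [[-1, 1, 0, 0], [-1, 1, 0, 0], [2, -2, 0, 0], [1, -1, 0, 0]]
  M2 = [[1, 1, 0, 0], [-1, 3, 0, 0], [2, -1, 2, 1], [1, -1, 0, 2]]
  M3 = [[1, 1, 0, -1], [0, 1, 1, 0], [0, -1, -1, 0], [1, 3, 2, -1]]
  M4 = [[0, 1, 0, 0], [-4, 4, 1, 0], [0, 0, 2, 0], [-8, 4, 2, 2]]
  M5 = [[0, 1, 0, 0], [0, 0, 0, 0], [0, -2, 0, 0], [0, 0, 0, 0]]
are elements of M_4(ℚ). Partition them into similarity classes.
4 classes: {M1, M5}, {M2}, {M3}, {M4}

Characteristic polynomials: χ_{M1} = x^4, χ_{M2} = (x - 2)^4, χ_{M3} = x^4, χ_{M4} = (x - 2)^4, χ_{M5} = x^4.

{M1, M5}: invariant factors x, x, x^2.

{M2}: invariant factors (x - 2)^2, (x - 2)^2.

{M3}: invariant factors x, x^3.

{M4}: invariant factors x - 2, (x - 2)^3.

Matrices are similar if and only if their invariant-factor lists agree; the partition into similarity classes is {M1, M5}, {M2}, {M3}, {M4}.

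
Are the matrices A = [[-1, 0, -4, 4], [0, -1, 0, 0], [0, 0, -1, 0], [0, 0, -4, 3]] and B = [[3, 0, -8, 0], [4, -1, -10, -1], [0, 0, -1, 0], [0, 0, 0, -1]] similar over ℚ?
Both have characteristic polynomial (x - 3)(x + 1)^3, but the minimal polynomial of A is (x - 3)(x + 1) while the minimal polynomial of B is (x - 3)(x + 1)^2. The minimal polynomial is a similarity invariant, so A and B are not similar.

No.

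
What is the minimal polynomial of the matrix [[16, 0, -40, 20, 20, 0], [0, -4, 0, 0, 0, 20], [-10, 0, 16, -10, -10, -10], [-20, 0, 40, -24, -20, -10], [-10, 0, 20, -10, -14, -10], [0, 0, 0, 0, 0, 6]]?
The characteristic polynomial factors as (x - 6)^2(x + 4)^4. The minimal polynomial is ∏(x - λ)^{k_λ} where k_λ is the size of the largest Jordan block at λ.

For λ = -4: rank(A + 4I) = 2, and the largest Jordan block has size 1 (the smallest k with rank((A + 4I)^k) = rank((A + 4I)^(k+1))).
For λ = 6: rank(A - 6I) = 4, and the largest Jordan block has size 1 (the smallest k with rank((A - 6I)^k) = rank((A - 6I)^(k+1))).

So m_A(x) = (x - 6)(x + 4).

m_A(x) = (x - 6)(x + 4)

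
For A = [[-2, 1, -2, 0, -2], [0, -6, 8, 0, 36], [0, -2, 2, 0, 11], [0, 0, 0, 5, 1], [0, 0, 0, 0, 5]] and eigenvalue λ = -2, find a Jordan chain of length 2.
We seek v_1 ∈ ker((A + 2I)^2) \ ker(A + 2I), then set v_{i+1} = (A + 2I) v_i.

One such chain is v_1 = [[0, 1, 0, 0, 0]]^T, v_2 = [[1, -4, -2, 0, 0]]^T. Check: (A + 2I) v_2 = [[0, 0, 0, 0, 0]]^T = 0.

v_1 = [[0, 1, 0, 0, 0]]^T, v_2 = [[1, -4, -2, 0, 0]]^T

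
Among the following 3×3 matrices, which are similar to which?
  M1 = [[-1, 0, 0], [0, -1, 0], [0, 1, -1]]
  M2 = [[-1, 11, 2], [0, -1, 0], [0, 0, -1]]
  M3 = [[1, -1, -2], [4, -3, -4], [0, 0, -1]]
Characteristic polynomials: χ_{M1} = (x + 1)^3, χ_{M2} = (x + 1)^3, χ_{M3} = (x + 1)^3.

{M1, M2, M3}: invariant factors x + 1, (x + 1)^2.

Matrices are similar if and only if their invariant-factor lists agree; the partition into similarity classes is {M1, M2, M3}.

1 class: {M1, M2, M3}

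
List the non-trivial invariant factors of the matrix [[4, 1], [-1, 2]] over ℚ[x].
(x - 3)^2

The Jordan structure of A has elementary divisors (x - 3)^2. Arranging the block sizes at each eigenvalue in decreasing order and taking row products gives the invariant factors.

Invariant factors (smallest first, each dividing the next): (x - 3)^2.

Check: the last factor (x - 3)^2 is the minimal polynomial, and the product (x - 3)^2 is the characteristic polynomial.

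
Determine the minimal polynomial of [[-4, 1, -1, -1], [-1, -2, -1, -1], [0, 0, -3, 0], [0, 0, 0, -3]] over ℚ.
The characteristic polynomial factors as (x + 3)^4. The minimal polynomial is ∏(x - λ)^{k_λ} where k_λ is the size of the largest Jordan block at λ.

For λ = -3: rank(A + 3I) = 1, and the largest Jordan block has size 2 (the smallest k with rank((A + 3I)^k) = rank((A + 3I)^(k+1))).

So m_A(x) = (x + 3)^2.

m_A(x) = (x + 3)^2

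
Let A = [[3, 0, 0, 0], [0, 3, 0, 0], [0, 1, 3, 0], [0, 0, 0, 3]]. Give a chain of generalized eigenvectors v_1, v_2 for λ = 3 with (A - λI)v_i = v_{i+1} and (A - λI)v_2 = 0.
v_1 = [[-2, 1, -2, -4]]^T, v_2 = [[0, 0, 1, 0]]^T

We seek v_1 ∈ ker((A - 3I)^2) \ ker(A - 3I), then set v_{i+1} = (A - 3I) v_i.

One such chain is v_1 = [[-2, 1, -2, -4]]^T, v_2 = [[0, 0, 1, 0]]^T. Check: (A - 3I) v_2 = [[0, 0, 0, 0]]^T = 0.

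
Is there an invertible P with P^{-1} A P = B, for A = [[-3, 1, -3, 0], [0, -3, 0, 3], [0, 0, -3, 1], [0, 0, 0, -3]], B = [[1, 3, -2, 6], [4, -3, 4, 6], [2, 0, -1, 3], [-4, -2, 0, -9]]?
Two matrices over a field are similar if and only if they have the same invariant factors.

Both A and B have characteristic polynomial (x + 3)^4 and minimal polynomial (x + 3)^2. Computing further, both have invariant factors (x + 3)^2, (x + 3)^2. Hence A and B are similar.

Yes.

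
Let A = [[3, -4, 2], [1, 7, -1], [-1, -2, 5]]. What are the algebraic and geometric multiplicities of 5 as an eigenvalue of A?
The characteristic polynomial is (x - 5)^3, so the factor x - 5 appears with exponent 3: the algebraic multiplicity is 3.

rank(A - 5I) = 2, so the eigenspace has dimension 3 - 2 = 1: the geometric multiplicity is 1.

Since 1 < 3, A is not diagonalizable.

algebraic multiplicity 3, geometric multiplicity 1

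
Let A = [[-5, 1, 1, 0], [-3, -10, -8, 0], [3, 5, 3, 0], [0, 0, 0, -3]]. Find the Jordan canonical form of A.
J = [[-5, 1, 0, 0], [0, -5, 0, 0], [0, 0, -3, 0], [0, 0, 0, -2]]

The characteristic polynomial is det(xI - A) = (x + 2)(x + 3)(x + 5)^2, so the eigenvalues are -5 (algebraic multiplicity 2), -3 (algebraic multiplicity 1), -2 (algebraic multiplicity 1).

For λ = -5: rank(A + 5I) = 3, rank((A + 5I)^2) = 2. The eigenspace has dimension 4 - 3 = 1, so there is 1 Jordan block; the rank sequence gives block sizes [2].

For λ = -3: algebraic multiplicity 1 gives one 1×1 block.

For λ = -2: algebraic multiplicity 1 gives one 1×1 block.

Assembling the blocks gives the Jordan form J above.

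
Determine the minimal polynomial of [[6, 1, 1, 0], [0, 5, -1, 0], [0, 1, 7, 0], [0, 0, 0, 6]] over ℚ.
m_A(x) = (x - 6)^2

The characteristic polynomial factors as (x - 6)^4. The minimal polynomial is ∏(x - λ)^{k_λ} where k_λ is the size of the largest Jordan block at λ.

For λ = 6: rank(A - 6I) = 1, and the largest Jordan block has size 2 (the smallest k with rank((A - 6I)^k) = rank((A - 6I)^(k+1))).

So m_A(x) = (x - 6)^2.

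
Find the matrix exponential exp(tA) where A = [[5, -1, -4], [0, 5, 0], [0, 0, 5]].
A has Jordan form J = [[5, 1, 0], [0, 5, 0], [0, 0, 5]] with A = PJP^{-1}, so e^{tA} = P e^{tJ} P^{-1}.

For a Jordan block J_k(λ), e^{tJ_k(λ)} = e^{λt} · (I + tN + t^2 N^2/2! + ... + t^{k-1} N^{k-1}/(k-1)!) where N is the nilpotent superdiagonal part.

Assembling the blocks and conjugating back gives the entries of e^{tA} as shown above.

e^{tA} = [[e^{5*t}, -t*e^{5*t}, -4*t*e^{5*t}], [0, e^{5*t}, 0], [0, 0, e^{5*t}]]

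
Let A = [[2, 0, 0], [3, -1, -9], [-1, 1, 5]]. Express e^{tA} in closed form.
A has Jordan form J = [[2, 1, 0], [0, 2, 0], [0, 0, 2]] with A = PJP^{-1}, so e^{tA} = P e^{tJ} P^{-1}.

For a Jordan block J_k(λ), e^{tJ_k(λ)} = e^{λt} · (I + tN + t^2 N^2/2! + ... + t^{k-1} N^{k-1}/(k-1)!) where N is the nilpotent superdiagonal part.

Assembling the blocks and conjugating back gives the entries of e^{tA} as shown above.

e^{tA} = [[e^{2*t}, 0, 0], [3*t*e^{2*t}, (1 - 3*t)*e^{2*t}, -9*t*e^{2*t}], [-t*e^{2*t}, t*e^{2*t}, (3*t + 1)*e^{2*t}]]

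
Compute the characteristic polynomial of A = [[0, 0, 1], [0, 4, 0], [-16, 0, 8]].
χ_A(x) = (x - 4)^3

xI - A = [[x, 0, -1], [0, x - 4, 0], [16, 0, x - 8]].

Expanding det(xI - A) along the first row:
det(xI - A) = + (x)·det([[x - 4, 0], [0, x - 8]]) - (0)·det([[0, 0], [16, x - 8]]) + (-1)·det([[0, x - 4], [16, 0]]).

Evaluating gives χ_A(x) = x^3 - 12x^2 + 48x - 64 = (x - 4)^3.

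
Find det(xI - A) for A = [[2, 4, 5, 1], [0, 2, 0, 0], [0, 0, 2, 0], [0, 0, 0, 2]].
xI - A = [[x - 2, -4, -5, -1], [0, x - 2, 0, 0], [0, 0, x - 2, 0], [0, 0, 0, x - 2]].

Expanding det(xI - A) along the first row:
det(xI - A) = + (x - 2)·det([[x - 2, 0, 0], [0, x - 2, 0], [0, 0, x - 2]]) - (-4)·det([[0, 0, 0], [0, x - 2, 0], [0, 0, x - 2]]) + (-5)·det([[0, x - 2, 0], [0, 0, 0], [0, 0, x - 2]]) - (-1)·det([[0, x - 2, 0], [0, 0, x - 2], [0, 0, 0]]).

Evaluating gives χ_A(x) = x^4 - 8x^3 + 24x^2 - 32x + 16 = (x - 2)^4.

χ_A(x) = (x - 2)^4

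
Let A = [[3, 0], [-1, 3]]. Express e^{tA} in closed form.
e^{tA} = [[e^{3*t}, 0], [-t*e^{3*t}, e^{3*t}]]

A has Jordan form J = [[3, 1], [0, 3]] with A = PJP^{-1}, so e^{tA} = P e^{tJ} P^{-1}.

For a Jordan block J_k(λ), e^{tJ_k(λ)} = e^{λt} · (I + tN + t^2 N^2/2! + ... + t^{k-1} N^{k-1}/(k-1)!) where N is the nilpotent superdiagonal part.

Assembling the blocks and conjugating back gives the entries of e^{tA} as shown above.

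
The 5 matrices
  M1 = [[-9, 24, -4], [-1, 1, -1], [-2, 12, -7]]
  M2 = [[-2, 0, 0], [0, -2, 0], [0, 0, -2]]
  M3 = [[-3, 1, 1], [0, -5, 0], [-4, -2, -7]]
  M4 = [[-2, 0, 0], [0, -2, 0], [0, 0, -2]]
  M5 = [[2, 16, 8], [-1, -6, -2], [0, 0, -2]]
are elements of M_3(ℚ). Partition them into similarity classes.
3 classes: {M1, M3}, {M2, M4}, {M5}

Characteristic polynomials: χ_{M1} = (x + 5)^3, χ_{M2} = (x + 2)^3, χ_{M3} = (x + 5)^3, χ_{M4} = (x + 2)^3, χ_{M5} = (x + 2)^3.

{M1, M3}: invariant factors x + 5, (x + 5)^2.

{M2, M4}: invariant factors x + 2, x + 2, x + 2.

{M5}: invariant factors x + 2, (x + 2)^2.

Matrices are similar if and only if their invariant-factor lists agree; the partition into similarity classes is {M1, M3}, {M2, M4}, {M5}.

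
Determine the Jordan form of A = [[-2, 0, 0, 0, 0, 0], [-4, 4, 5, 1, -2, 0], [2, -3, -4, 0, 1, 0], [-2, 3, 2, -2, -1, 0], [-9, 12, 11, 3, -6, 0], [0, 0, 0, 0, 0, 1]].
The characteristic polynomial is det(xI - A) = (x - 1)(x + 2)^5, so the eigenvalues are -2 (algebraic multiplicity 5), 1 (algebraic multiplicity 1).

For λ = -2: rank(A + 2I) = 4, rank((A + 2I)^2) = 2, rank((A + 2I)^3) = 1. The eigenspace has dimension 6 - 4 = 2, so there are 2 Jordan blocks; the rank sequence gives block sizes [3, 2].

For λ = 1: algebraic multiplicity 1 gives one 1×1 block.

Assembling the blocks gives the Jordan form J above.

J = [[-2, 1, 0, 0, 0, 0], [0, -2, 1, 0, 0, 0], [0, 0, -2, 0, 0, 0], [0, 0, 0, -2, 1, 0], [0, 0, 0, 0, -2, 0], [0, 0, 0, 0, 0, 1]]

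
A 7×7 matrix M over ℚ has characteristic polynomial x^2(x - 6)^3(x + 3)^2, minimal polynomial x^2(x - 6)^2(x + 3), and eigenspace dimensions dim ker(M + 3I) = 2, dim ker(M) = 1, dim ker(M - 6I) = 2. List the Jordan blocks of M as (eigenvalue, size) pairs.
Jordan blocks: (-3, 1), (-3, 1), (0, 2), (6, 2), (6, 1)

λ = -3: algebraic multiplicity 2 (exponent in χ_M), largest block size 1 (exponent in m_M), 2 blocks (geometric multiplicity). These force block sizes [1, 1].
λ = 0: algebraic multiplicity 2 (exponent in χ_M), largest block size 2 (exponent in m_M), 1 block (geometric multiplicity). This forces block sizes [2].
λ = 6: algebraic multiplicity 3 (exponent in χ_M), largest block size 2 (exponent in m_M), 2 blocks (geometric multiplicity). These force block sizes [2, 1].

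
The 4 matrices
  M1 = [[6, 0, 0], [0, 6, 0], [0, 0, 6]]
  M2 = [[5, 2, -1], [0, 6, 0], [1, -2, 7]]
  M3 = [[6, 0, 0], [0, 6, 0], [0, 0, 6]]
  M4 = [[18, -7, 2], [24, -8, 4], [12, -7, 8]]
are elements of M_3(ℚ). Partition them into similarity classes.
2 classes: {M1, M3}, {M2, M4}

Characteristic polynomials: χ_{M1} = (x - 6)^3, χ_{M2} = (x - 6)^3, χ_{M3} = (x - 6)^3, χ_{M4} = (x - 6)^3.

{M1, M3}: invariant factors x - 6, x - 6, x - 6.

{M2, M4}: invariant factors x - 6, (x - 6)^2.

Matrices are similar if and only if their invariant-factor lists agree; the partition into similarity classes is {M1, M3}, {M2, M4}.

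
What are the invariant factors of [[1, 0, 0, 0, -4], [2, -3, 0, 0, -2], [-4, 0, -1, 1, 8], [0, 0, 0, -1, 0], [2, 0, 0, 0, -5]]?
(x + 1)(x + 3), (x + 1)^2(x + 3)

The Jordan structure of A has elementary divisors (x + 3), (x + 3), (x + 1)^2, (x + 1). Arranging the block sizes at each eigenvalue in decreasing order and taking row products gives the invariant factors.

Invariant factors (smallest first, each dividing the next): (x + 1)(x + 3), (x + 1)^2(x + 3).

Check: the last factor (x + 1)^2(x + 3) is the minimal polynomial, and the product (x + 1)^3(x + 3)^2 is the characteristic polynomial.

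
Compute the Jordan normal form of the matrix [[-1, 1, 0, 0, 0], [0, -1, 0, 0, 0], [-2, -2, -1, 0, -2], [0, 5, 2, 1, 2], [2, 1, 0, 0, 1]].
J = [[-1, 1, 0, 0, 0], [0, -1, 0, 0, 0], [0, 0, -1, 0, 0], [0, 0, 0, 1, 0], [0, 0, 0, 0, 1]]

The characteristic polynomial is det(xI - A) = (x - 1)^2(x + 1)^3, so the eigenvalues are -1 (algebraic multiplicity 3), 1 (algebraic multiplicity 2).

For λ = -1: rank(A + I) = 3, rank((A + I)^2) = 2. The eigenspace has dimension 5 - 3 = 2, so there are 2 Jordan blocks; the rank sequence gives block sizes [2, 1].

For λ = 1: rank(A - I) = 3. The eigenspace has dimension 5 - 3 = 2, so there are 2 Jordan blocks; the rank sequence gives block sizes [1, 1].

Assembling the blocks gives the Jordan form J above.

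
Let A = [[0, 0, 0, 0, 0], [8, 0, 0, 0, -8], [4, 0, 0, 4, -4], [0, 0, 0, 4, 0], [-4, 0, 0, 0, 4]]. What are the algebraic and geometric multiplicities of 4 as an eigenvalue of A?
algebraic multiplicity 2, geometric multiplicity 2

The characteristic polynomial is x^3(x - 4)^2, so the factor x - 4 appears with exponent 2: the algebraic multiplicity is 2.

rank(A - 4I) = 3, so the eigenspace has dimension 5 - 3 = 2: the geometric multiplicity is 2.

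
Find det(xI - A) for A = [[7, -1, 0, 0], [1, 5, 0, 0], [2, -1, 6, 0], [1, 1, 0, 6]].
xI - A = [[x - 7, 1, 0, 0], [-1, x - 5, 0, 0], [-2, 1, x - 6, 0], [-1, -1, 0, x - 6]].

Expanding det(xI - A) along the first row:
det(xI - A) = + (x - 7)·det([[x - 5, 0, 0], [1, x - 6, 0], [-1, 0, x - 6]]) - (1)·det([[-1, 0, 0], [-2, x - 6, 0], [-1, 0, x - 6]]) + (0)·det([[-1, x - 5, 0], [-2, 1, 0], [-1, -1, x - 6]]) - (0)·det([[-1, x - 5, 0], [-2, 1, x - 6], [-1, -1, 0]]).

Evaluating gives χ_A(x) = x^4 - 24x^3 + 216x^2 - 864x + 1296 = (x - 6)^4.

χ_A(x) = (x - 6)^4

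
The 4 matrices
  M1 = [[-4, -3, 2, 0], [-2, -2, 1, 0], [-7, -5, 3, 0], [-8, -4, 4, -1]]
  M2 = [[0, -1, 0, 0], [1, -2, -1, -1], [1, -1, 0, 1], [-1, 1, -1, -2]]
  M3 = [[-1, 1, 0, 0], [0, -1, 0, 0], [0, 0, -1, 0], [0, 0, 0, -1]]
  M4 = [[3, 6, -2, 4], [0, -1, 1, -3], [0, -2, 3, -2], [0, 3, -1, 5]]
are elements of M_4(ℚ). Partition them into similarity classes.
Characteristic polynomials: χ_{M1} = (x + 1)^4, χ_{M2} = (x + 1)^4, χ_{M3} = (x + 1)^4, χ_{M4} = (x - 3)^2(x - 2)^2.

{M1, M2}: invariant factors x + 1, (x + 1)^3.

{M3}: invariant factors x + 1, x + 1, (x + 1)^2.

{M4}: invariant factors x - 3, (x - 3)(x - 2)^2.

Matrices are similar if and only if their invariant-factor lists agree; the partition into similarity classes is {M1, M2}, {M3}, {M4}.

3 classes: {M1, M2}, {M3}, {M4}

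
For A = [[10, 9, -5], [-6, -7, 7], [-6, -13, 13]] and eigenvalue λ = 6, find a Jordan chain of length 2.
We seek v_1 ∈ ker((A - 6I)^2) \ ker(A - 6I), then set v_{i+1} = (A - 6I) v_i.

One such chain is v_1 = [[1, 0, 1]]^T, v_2 = [[-1, 1, 1]]^T. Check: (A - 6I) v_2 = [[0, 0, 0]]^T = 0.

v_1 = [[1, 0, 1]]^T, v_2 = [[-1, 1, 1]]^T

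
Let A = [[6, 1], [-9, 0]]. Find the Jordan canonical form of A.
J = [[3, 1], [0, 3]]

The characteristic polynomial is det(xI - A) = (x - 3)^2, so the eigenvalues are 3 (algebraic multiplicity 2).

For λ = 3: rank(A - 3I) = 1, rank((A - 3I)^2) = 0. The eigenspace has dimension 2 - 1 = 1, so there is 1 Jordan block; the rank sequence gives block sizes [2].

Assembling the blocks gives the Jordan form J above.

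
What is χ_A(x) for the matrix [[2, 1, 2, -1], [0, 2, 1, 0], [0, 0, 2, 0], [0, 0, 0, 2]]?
xI - A = [[x - 2, -1, -2, 1], [0, x - 2, -1, 0], [0, 0, x - 2, 0], [0, 0, 0, x - 2]].

Expanding det(xI - A) along the first row:
det(xI - A) = + (x - 2)·det([[x - 2, -1, 0], [0, x - 2, 0], [0, 0, x - 2]]) - (-1)·det([[0, -1, 0], [0, x - 2, 0], [0, 0, x - 2]]) + (-2)·det([[0, x - 2, 0], [0, 0, 0], [0, 0, x - 2]]) - (1)·det([[0, x - 2, -1], [0, 0, x - 2], [0, 0, 0]]).

Evaluating gives χ_A(x) = x^4 - 8x^3 + 24x^2 - 32x + 16 = (x - 2)^4.

χ_A(x) = (x - 2)^4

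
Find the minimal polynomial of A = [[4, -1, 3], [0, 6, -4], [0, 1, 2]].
The characteristic polynomial factors as (x - 4)^3. The minimal polynomial is ∏(x - λ)^{k_λ} where k_λ is the size of the largest Jordan block at λ.

For λ = 4: rank(A - 4I) = 2, and the largest Jordan block has size 3 (the smallest k with rank((A - 4I)^k) = rank((A - 4I)^(k+1))).

So m_A(x) = (x - 4)^3.

m_A(x) = (x - 4)^3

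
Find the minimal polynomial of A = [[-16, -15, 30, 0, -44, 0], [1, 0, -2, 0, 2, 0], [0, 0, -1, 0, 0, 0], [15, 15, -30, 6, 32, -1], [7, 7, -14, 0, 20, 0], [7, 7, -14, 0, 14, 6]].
The characteristic polynomial factors as (x - 6)^3(x + 1)^3. The minimal polynomial is ∏(x - λ)^{k_λ} where k_λ is the size of the largest Jordan block at λ.

For λ = -1: rank(A + I) = 4, and the largest Jordan block has size 2 (the smallest k with rank((A + I)^k) = rank((A + I)^(k+1))).
For λ = 6: rank(A - 6I) = 4, and the largest Jordan block has size 2 (the smallest k with rank((A - 6I)^k) = rank((A - 6I)^(k+1))).

So m_A(x) = (x - 6)^2(x + 1)^2.

m_A(x) = (x - 6)^2(x + 1)^2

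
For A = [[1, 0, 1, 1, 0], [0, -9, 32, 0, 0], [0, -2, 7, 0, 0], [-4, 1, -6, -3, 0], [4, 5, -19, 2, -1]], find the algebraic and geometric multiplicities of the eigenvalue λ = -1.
The characteristic polynomial is (x + 1)^5, so the factor x + 1 appears with exponent 5: the algebraic multiplicity is 5.

rank(A + I) = 3, so the eigenspace has dimension 5 - 3 = 2: the geometric multiplicity is 2.

Since 2 < 5, A is not diagonalizable.

algebraic multiplicity 5, geometric multiplicity 2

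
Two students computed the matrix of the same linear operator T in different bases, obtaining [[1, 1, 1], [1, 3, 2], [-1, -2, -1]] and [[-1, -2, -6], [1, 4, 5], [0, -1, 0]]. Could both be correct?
Two matrices over a field are similar if and only if they have the same invariant factors.

Both A and B have characteristic polynomial (x - 1)^3 and minimal polynomial (x - 1)^3. Computing further, both have invariant factors (x - 1)^3. Hence A and B are similar.

Yes.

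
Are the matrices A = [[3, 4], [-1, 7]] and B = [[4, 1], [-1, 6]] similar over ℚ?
Two matrices over a field are similar if and only if they have the same invariant factors.

Both A and B have characteristic polynomial (x - 5)^2 and minimal polynomial (x - 5)^2. Computing further, both have invariant factors (x - 5)^2. Hence A and B are similar.

Yes.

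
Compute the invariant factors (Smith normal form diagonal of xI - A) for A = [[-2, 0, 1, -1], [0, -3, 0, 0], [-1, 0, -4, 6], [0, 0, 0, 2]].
x + 3, (x - 2)(x + 3)^2

The Jordan structure of A has elementary divisors (x + 3)^2, (x + 3), (x - 2). Arranging the block sizes at each eigenvalue in decreasing order and taking row products gives the invariant factors.

Invariant factors (smallest first, each dividing the next): x + 3, (x - 2)(x + 3)^2.

Check: the last factor (x - 2)(x + 3)^2 is the minimal polynomial, and the product (x - 2)(x + 3)^3 is the characteristic polynomial.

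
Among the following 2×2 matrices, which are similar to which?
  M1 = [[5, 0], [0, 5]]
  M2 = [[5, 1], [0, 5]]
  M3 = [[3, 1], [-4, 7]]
Characteristic polynomials: χ_{M1} = (x - 5)^2, χ_{M2} = (x - 5)^2, χ_{M3} = (x - 5)^2.

{M1}: invariant factors x - 5, x - 5.

{M2, M3}: invariant factors (x - 5)^2.

Matrices are similar if and only if their invariant-factor lists agree; the partition into similarity classes is {M1}, {M2, M3}.

2 classes: {M1}, {M2, M3}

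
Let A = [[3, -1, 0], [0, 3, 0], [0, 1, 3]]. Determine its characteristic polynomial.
χ_A(x) = (x - 3)^3

xI - A = [[x - 3, 1, 0], [0, x - 3, 0], [0, -1, x - 3]].

Expanding det(xI - A) along the first row:
det(xI - A) = + (x - 3)·det([[x - 3, 0], [-1, x - 3]]) - (1)·det([[0, 0], [0, x - 3]]) + (0)·det([[0, x - 3], [0, -1]]).

Evaluating gives χ_A(x) = x^3 - 9x^2 + 27x - 27 = (x - 3)^3.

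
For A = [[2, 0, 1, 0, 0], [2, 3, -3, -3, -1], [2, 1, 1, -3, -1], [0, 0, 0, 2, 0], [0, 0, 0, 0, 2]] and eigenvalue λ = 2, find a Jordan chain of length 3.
We seek v_1 ∈ ker((A - 2I)^3) \ ker((A - 2I)^2), then set v_{i+1} = (A - 2I) v_i.

One such chain is v_1 = [[1, -1, 0, 0, 0]]^T, v_2 = [[0, 1, 1, 0, 0]]^T, v_3 = [[1, -2, 0, 0, 0]]^T. Check: (A - 2I) v_3 = [[0, 0, 0, 0, 0]]^T = 0.

v_1 = [[1, -1, 0, 0, 0]]^T, v_2 = [[0, 1, 1, 0, 0]]^T, v_3 = [[1, -2, 0, 0, 0]]^T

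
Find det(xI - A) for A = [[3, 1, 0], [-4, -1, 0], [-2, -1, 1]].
xI - A = [[x - 3, -1, 0], [4, x + 1, 0], [2, 1, x - 1]].

Expanding det(xI - A) along the first row:
det(xI - A) = + (x - 3)·det([[x + 1, 0], [1, x - 1]]) - (-1)·det([[4, 0], [2, x - 1]]) + (0)·det([[4, x + 1], [2, 1]]).

Evaluating gives χ_A(x) = x^3 - 3x^2 + 3x - 1 = (x - 1)^3.

χ_A(x) = (x - 1)^3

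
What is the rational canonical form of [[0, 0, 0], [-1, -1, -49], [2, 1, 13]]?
R = [[0, 0, 0], [1, 0, -36], [0, 1, 12]]

The invariant factors of A (the non-unit diagonal entries of the Smith normal form of xI - A over ℚ[x]) are x(x - 6)^2, each dividing the next. The characteristic polynomial is their product, x(x - 6)^2.

The rational canonical form is the block-diagonal matrix of companion matrices C(f_i):
R = [[0, 0, 0], [1, 0, -36], [0, 1, 12]].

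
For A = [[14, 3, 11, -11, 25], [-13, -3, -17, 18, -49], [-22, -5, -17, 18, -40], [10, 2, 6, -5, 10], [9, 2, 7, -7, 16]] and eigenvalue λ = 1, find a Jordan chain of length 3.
v_1 = [[0, 0, 1, 1, 0]]^T, v_2 = [[0, 1, 0, 0, 0]]^T, v_3 = [[3, -4, -5, 2, 2]]^T

We seek v_1 ∈ ker((A - I)^3) \ ker((A - I)^2), then set v_{i+1} = (A - I) v_i.

One such chain is v_1 = [[0, 0, 1, 1, 0]]^T, v_2 = [[0, 1, 0, 0, 0]]^T, v_3 = [[3, -4, -5, 2, 2]]^T. Check: (A - I) v_3 = [[0, 0, 0, 0, 0]]^T = 0.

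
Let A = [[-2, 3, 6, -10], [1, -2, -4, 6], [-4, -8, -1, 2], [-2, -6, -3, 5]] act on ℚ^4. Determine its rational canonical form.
The invariant factors of A (the non-unit diagonal entries of the Smith normal form of xI - A over ℚ[x]) are x^2 - 3, x^2 - 3, each dividing the next. The characteristic polynomial is their product, (x^2 - 3)^2.

The rational canonical form is the block-diagonal matrix of companion matrices C(f_i):
R = [[0, 3, 0, 0], [1, 0, 0, 0], [0, 0, 0, 3], [0, 0, 1, 0]].

Note the characteristic polynomial does not split into linear factors over ℚ, so A has no Jordan form over ℚ; the rational canonical form exists over any field.

R = [[0, 3, 0, 0], [1, 0, 0, 0], [0, 0, 0, 3], [0, 0, 1, 0]]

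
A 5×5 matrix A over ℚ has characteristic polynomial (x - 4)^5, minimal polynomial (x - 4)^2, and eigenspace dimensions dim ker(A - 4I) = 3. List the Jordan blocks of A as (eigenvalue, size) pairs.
λ = 4: algebraic multiplicity 5 (exponent in χ_A), largest block size 2 (exponent in m_A), 3 blocks (geometric multiplicity). These force block sizes [2, 2, 1].

Jordan blocks: (4, 2), (4, 2), (4, 1)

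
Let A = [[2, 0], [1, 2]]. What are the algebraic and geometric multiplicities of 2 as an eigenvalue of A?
The characteristic polynomial is (x - 2)^2, so the factor x - 2 appears with exponent 2: the algebraic multiplicity is 2.

rank(A - 2I) = 1, so the eigenspace has dimension 2 - 1 = 1: the geometric multiplicity is 1.

Since 1 < 2, A is not diagonalizable.

algebraic multiplicity 2, geometric multiplicity 1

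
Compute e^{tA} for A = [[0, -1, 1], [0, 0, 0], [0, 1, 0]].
A has Jordan form J = [[0, 1, 0], [0, 0, 1], [0, 0, 0]] with A = PJP^{-1}, so e^{tA} = P e^{tJ} P^{-1}.

For a Jordan block J_k(λ), e^{tJ_k(λ)} = e^{λt} · (I + tN + t^2 N^2/2! + ... + t^{k-1} N^{k-1}/(k-1)!) where N is the nilpotent superdiagonal part.

Assembling the blocks and conjugating back gives the entries of e^{tA} as shown above.

e^{tA} = [[1, t*(t - 2)/2, t], [0, 1, 0], [0, t, 1]]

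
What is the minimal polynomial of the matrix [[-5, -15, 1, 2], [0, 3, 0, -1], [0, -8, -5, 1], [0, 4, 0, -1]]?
The characteristic polynomial factors as (x - 1)^2(x + 5)^2. The minimal polynomial is ∏(x - λ)^{k_λ} where k_λ is the size of the largest Jordan block at λ.

For λ = -5: rank(A + 5I) = 3, and the largest Jordan block has size 2 (the smallest k with rank((A + 5I)^k) = rank((A + 5I)^(k+1))).
For λ = 1: rank(A - I) = 3, and the largest Jordan block has size 2 (the smallest k with rank((A - I)^k) = rank((A - I)^(k+1))).

So m_A(x) = (x - 1)^2(x + 5)^2.

m_A(x) = (x - 1)^2(x + 5)^2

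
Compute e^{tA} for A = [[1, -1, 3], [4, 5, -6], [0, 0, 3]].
e^{tA} = [[(1 - 2*t)*e^{3*t}, -t*e^{3*t}, 3*t*e^{3*t}], [4*t*e^{3*t}, (2*t + 1)*e^{3*t}, -6*t*e^{3*t}], [0, 0, e^{3*t}]]

A has Jordan form J = [[3, 1, 0], [0, 3, 0], [0, 0, 3]] with A = PJP^{-1}, so e^{tA} = P e^{tJ} P^{-1}.

For a Jordan block J_k(λ), e^{tJ_k(λ)} = e^{λt} · (I + tN + t^2 N^2/2! + ... + t^{k-1} N^{k-1}/(k-1)!) where N is the nilpotent superdiagonal part.

Assembling the blocks and conjugating back gives the entries of e^{tA} as shown above.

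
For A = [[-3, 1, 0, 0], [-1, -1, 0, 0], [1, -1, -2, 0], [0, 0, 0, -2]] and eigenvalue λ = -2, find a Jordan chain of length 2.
We seek v_1 ∈ ker((A + 2I)^2) \ ker(A + 2I), then set v_{i+1} = (A + 2I) v_i.

One such chain is v_1 = [[0, 1, -1, 0]]^T, v_2 = [[1, 1, -1, 0]]^T. Check: (A + 2I) v_2 = [[0, 0, 0, 0]]^T = 0.

v_1 = [[0, 1, -1, 0]]^T, v_2 = [[1, 1, -1, 0]]^T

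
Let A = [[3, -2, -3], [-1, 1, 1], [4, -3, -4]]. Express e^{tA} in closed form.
e^{tA} = [[-t^2/2 + 3*t + 1, t*(t - 4)/2, t*(t - 6)/2], [-t, t + 1, t], [t*(8 - t)/2, t*(t - 6)/2, t^2/2 - 4*t + 1]]

A has Jordan form J = [[0, 1, 0], [0, 0, 1], [0, 0, 0]] with A = PJP^{-1}, so e^{tA} = P e^{tJ} P^{-1}.

For a Jordan block J_k(λ), e^{tJ_k(λ)} = e^{λt} · (I + tN + t^2 N^2/2! + ... + t^{k-1} N^{k-1}/(k-1)!) where N is the nilpotent superdiagonal part.

Assembling the blocks and conjugating back gives the entries of e^{tA} as shown above.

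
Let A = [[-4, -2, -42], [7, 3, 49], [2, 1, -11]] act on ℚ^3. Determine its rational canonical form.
R = [[0, 0, -64], [1, 0, -48], [0, 1, -12]]

The invariant factors of A (the non-unit diagonal entries of the Smith normal form of xI - A over ℚ[x]) are (x + 4)^3, each dividing the next. The characteristic polynomial is their product, (x + 4)^3.

The rational canonical form is the block-diagonal matrix of companion matrices C(f_i):
R = [[0, 0, -64], [1, 0, -48], [0, 1, -12]].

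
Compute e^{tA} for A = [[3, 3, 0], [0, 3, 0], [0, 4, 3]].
e^{tA} = [[e^{3*t}, 3*t*e^{3*t}, 0], [0, e^{3*t}, 0], [0, 4*t*e^{3*t}, e^{3*t}]]

A has Jordan form J = [[3, 1, 0], [0, 3, 0], [0, 0, 3]] with A = PJP^{-1}, so e^{tA} = P e^{tJ} P^{-1}.

For a Jordan block J_k(λ), e^{tJ_k(λ)} = e^{λt} · (I + tN + t^2 N^2/2! + ... + t^{k-1} N^{k-1}/(k-1)!) where N is the nilpotent superdiagonal part.

Assembling the blocks and conjugating back gives the entries of e^{tA} as shown above.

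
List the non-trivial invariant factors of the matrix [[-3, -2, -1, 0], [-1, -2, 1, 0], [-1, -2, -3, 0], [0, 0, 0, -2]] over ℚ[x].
x + 2, (x + 2)^2(x + 4)

The Jordan structure of A has elementary divisors (x + 4), (x + 2)^2, (x + 2). Arranging the block sizes at each eigenvalue in decreasing order and taking row products gives the invariant factors.

Invariant factors (smallest first, each dividing the next): x + 2, (x + 2)^2(x + 4).

Check: the last factor (x + 2)^2(x + 4) is the minimal polynomial, and the product (x + 2)^3(x + 4) is the characteristic polynomial.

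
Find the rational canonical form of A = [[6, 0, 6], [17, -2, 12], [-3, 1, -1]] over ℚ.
The invariant factors of A (the non-unit diagonal entries of the Smith normal form of xI - A over ℚ[x]) are (x + 1)(x^2 - 4x - 6), each dividing the next. The characteristic polynomial is their product, (x + 1)(x^2 - 4x - 6).

The rational canonical form is the block-diagonal matrix of companion matrices C(f_i):
R = [[0, 0, 6], [1, 0, 10], [0, 1, 3]].

Note the characteristic polynomial does not split into linear factors over ℚ, so A has no Jordan form over ℚ; the rational canonical form exists over any field.

R = [[0, 0, 6], [1, 0, 10], [0, 1, 3]]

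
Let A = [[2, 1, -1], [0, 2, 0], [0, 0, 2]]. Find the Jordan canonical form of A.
The characteristic polynomial is det(xI - A) = (x - 2)^3, so the eigenvalues are 2 (algebraic multiplicity 3).

For λ = 2: rank(A - 2I) = 1, rank((A - 2I)^2) = 0. The eigenspace has dimension 3 - 1 = 2, so there are 2 Jordan blocks; the rank sequence gives block sizes [2, 1].

Assembling the blocks gives the Jordan form J above.

J = [[2, 1, 0], [0, 2, 0], [0, 0, 2]]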